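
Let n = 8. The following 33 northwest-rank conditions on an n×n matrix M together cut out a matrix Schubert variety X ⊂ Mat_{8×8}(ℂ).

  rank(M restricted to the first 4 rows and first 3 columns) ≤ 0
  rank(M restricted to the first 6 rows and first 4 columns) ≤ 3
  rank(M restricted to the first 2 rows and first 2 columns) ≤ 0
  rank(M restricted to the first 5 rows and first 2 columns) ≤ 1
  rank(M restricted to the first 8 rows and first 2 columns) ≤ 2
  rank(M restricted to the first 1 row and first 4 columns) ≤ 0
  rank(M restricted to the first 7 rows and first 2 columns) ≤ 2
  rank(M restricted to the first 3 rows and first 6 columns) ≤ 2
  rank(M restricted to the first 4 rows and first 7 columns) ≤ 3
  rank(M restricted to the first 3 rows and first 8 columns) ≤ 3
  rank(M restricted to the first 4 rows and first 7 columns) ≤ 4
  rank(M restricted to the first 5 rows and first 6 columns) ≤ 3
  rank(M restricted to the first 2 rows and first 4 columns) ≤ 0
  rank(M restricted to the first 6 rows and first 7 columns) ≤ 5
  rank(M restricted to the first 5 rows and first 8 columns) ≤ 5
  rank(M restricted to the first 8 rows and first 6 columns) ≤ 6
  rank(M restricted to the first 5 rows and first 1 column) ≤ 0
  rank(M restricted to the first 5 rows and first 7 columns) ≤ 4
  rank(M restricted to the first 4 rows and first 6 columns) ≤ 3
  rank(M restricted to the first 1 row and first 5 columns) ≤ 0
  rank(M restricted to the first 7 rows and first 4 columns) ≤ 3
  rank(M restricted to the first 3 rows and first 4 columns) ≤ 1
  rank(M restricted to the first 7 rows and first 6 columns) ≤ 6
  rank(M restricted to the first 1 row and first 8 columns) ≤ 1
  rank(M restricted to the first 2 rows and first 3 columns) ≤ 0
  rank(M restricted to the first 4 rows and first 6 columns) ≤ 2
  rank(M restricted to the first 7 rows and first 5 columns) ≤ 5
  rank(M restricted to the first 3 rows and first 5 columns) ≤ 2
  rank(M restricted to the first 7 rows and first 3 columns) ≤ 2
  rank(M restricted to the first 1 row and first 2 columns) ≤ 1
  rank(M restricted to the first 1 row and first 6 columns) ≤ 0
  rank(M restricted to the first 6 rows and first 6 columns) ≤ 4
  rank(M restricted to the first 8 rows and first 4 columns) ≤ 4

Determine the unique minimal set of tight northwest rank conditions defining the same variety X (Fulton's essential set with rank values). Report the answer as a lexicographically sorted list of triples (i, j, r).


Recovering R(i,j) via the rank-extension bound from the 33 conditions:

  i=1: 0, 0, 0, 0, 0, 0, 1, 1
  i=2: 0, 0, 0, 0, 1, 1, 2, 2
  i=3: 0, 0, 0, 1, 2, 2, 3, 3
  i=4: 0, 0, 0, 1, 2, 2, 3, 4
  i=5: 0, 1, 1, 2, 3, 3, 4, 5
  i=6: 1, 2, 2, 3, 4, 4, 5, 6
  i=7: 1, 2, 2, 3, 4, 5, 6, 7
  i=8: 1, 2, 3, 4, 5, 6, 7, 8

hence w(1..8) = (7, 5, 4, 8, 2, 1, 6, 3).

6 SE-corners of the 19-cell Rothe diagram give Ess(w):

[(1, 6, 0), (2, 4, 0), (4, 3, 0), (4, 6, 2), (5, 1, 0), (7, 3, 2)]


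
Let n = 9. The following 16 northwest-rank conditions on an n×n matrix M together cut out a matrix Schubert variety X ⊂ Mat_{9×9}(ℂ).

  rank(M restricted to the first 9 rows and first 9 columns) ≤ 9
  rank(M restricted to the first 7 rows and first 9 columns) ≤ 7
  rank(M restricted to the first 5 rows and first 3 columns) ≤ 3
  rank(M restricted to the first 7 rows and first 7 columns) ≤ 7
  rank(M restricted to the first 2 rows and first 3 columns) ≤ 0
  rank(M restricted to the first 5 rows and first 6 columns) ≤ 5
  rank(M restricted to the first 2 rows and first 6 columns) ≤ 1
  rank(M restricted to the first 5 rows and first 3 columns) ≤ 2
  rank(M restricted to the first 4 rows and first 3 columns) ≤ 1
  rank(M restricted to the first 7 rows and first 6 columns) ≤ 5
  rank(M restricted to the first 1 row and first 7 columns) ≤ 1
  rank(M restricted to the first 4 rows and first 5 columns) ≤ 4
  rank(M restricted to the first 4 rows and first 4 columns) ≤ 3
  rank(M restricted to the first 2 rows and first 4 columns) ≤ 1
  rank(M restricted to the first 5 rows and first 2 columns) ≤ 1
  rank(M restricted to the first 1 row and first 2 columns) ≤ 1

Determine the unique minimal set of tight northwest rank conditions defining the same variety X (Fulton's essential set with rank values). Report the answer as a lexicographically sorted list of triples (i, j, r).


Computing R[i][j] = min implied NW-rank bound (n=9, 16 conditions):

  R[1]: 0  0  0  1  1  1  1  1  1
  R[2]: 0  0  0  1  1  1  2  2  2
  R[3]: 1  1  1  2  2  2  3  3  3
  R[4]: 1  1  1  2  3  3  4  4  4
  R[5]: 1  1  2  3  4  4  5  5  5
  R[6]: 1  2  3  4  5  5  6  6  6
  R[7]: 1  2  3  4  5  5  6  7  7
  R[8]: 1  2  3  4  5  6  7  8  8
  R[9]: 1  2  3  4  5  6  7  8  9

reading off 1-entries of Δ²R: w = (4, 7, 1, 5, 3, 2, 8, 6, 9).

|D(w)|=12, |Ess(w)|=5:

[(2, 3, 0), (2, 6, 1), (4, 3, 1), (5, 2, 1), (7, 6, 5)]


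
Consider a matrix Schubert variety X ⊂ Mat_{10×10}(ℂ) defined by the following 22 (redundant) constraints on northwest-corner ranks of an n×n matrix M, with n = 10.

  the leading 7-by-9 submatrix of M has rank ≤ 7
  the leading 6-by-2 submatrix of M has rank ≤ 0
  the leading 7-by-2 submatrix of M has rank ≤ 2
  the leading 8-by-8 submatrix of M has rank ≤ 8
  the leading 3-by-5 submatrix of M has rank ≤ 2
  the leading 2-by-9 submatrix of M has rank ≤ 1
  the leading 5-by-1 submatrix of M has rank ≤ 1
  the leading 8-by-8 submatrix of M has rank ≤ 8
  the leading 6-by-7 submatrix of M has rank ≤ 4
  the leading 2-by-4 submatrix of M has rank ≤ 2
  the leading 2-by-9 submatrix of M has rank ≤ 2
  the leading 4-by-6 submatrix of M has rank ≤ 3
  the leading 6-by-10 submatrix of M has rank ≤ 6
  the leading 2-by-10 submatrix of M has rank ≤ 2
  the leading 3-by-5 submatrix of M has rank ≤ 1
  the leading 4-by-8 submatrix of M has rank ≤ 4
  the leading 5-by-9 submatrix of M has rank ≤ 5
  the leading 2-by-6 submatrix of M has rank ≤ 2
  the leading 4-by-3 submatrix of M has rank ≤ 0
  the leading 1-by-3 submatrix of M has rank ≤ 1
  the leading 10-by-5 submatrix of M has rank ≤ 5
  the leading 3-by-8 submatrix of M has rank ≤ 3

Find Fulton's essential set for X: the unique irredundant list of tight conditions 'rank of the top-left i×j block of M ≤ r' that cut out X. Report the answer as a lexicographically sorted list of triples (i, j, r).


Rank table r_w(10×10) implied by the 22 constraints:

  i=1: 0 | 0 | 0 | 1 | 1 | 1 | 1 | 1 | 1 | 1
  i=2: 0 | 0 | 0 | 1 | 1 | 1 | 1 | 1 | 1 | 2
  i=3: 0 | 0 | 0 | 1 | 1 | 2 | 2 | 2 | 2 | 3
  i=4: 0 | 0 | 0 | 1 | 2 | 3 | 3 | 3 | 3 | 4
  i=5: 0 | 0 | 1 | 2 | 3 | 4 | 4 | 4 | 4 | 5
  i=6: 0 | 0 | 1 | 2 | 3 | 4 | 4 | 5 | 5 | 6
  i=7: 1 | 1 | 2 | 3 | 4 | 5 | 5 | 6 | 6 | 7
  i=8: 1 | 2 | 3 | 4 | 5 | 6 | 6 | 7 | 7 | 8
  i=9: 1 | 2 | 3 | 4 | 5 | 6 | 7 | 8 | 8 | 9
  i=10: 1 | 2 | 3 | 4 | 5 | 6 | 7 | 8 | 9 | 10

hence w(1..10) = (4, 10, 6, 5, 3, 8, 1, 2, 7, 9).

|D(w)|=23, |Ess(w)|=5:

[(2, 9, 1), (3, 5, 1), (4, 3, 0), (6, 2, 0), (6, 7, 4)]


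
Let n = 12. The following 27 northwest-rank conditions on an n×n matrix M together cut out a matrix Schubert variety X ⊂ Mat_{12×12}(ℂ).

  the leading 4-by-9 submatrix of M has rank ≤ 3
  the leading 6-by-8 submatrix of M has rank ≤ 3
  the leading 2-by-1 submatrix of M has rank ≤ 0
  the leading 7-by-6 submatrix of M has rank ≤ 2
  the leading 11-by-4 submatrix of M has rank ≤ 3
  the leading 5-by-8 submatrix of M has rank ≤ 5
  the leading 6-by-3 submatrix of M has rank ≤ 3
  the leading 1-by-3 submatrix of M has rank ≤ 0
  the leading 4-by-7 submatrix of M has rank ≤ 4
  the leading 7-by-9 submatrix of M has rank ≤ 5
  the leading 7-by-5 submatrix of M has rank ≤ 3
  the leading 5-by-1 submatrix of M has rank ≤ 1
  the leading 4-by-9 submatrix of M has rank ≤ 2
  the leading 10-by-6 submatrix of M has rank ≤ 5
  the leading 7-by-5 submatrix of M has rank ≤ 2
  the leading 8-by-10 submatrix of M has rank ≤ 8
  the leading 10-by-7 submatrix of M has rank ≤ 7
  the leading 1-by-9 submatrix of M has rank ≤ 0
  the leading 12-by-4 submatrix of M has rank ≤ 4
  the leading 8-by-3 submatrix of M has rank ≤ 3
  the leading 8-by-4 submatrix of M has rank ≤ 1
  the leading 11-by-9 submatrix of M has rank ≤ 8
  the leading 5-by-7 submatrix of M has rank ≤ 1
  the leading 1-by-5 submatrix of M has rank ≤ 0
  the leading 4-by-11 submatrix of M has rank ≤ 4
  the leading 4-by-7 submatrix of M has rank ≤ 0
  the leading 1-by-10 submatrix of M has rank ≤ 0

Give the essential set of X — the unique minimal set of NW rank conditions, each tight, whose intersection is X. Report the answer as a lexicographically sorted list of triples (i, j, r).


Computing R[i][j] = min implied NW-rank bound (n=12, 27 conditions):

  row 1: 0 | 0 | 0 | 0 | 0 | 0 | 0 | 0 | 0 | 0 | 1 | 1
  row 2: 0 | 0 | 0 | 0 | 0 | 0 | 0 | 1 | 1 | 1 | 2 | 2
  row 3: 0 | 0 | 0 | 0 | 0 | 0 | 0 | 1 | 2 | 2 | 3 | 3
  row 4: 0 | 0 | 0 | 0 | 0 | 0 | 0 | 1 | 2 | 3 | 4 | 4
  row 5: 1 | 1 | 1 | 1 | 1 | 1 | 1 | 2 | 3 | 4 | 5 | 5
  row 6: 1 | 1 | 1 | 1 | 2 | 2 | 2 | 3 | 4 | 5 | 6 | 6
  row 7: 1 | 1 | 1 | 1 | 2 | 2 | 3 | 4 | 5 | 6 | 7 | 7
  row 8: 1 | 1 | 1 | 1 | 2 | 3 | 4 | 5 | 6 | 7 | 8 | 8
  row 9: 1 | 2 | 2 | 2 | 3 | 4 | 5 | 6 | 7 | 8 | 9 | 9
  row 10: 1 | 2 | 3 | 3 | 4 | 5 | 6 | 7 | 8 | 9 | 10 | 10
  row 11: 1 | 2 | 3 | 3 | 4 | 5 | 6 | 7 | 8 | 9 | 10 | 11
  row 12: 1 | 2 | 3 | 4 | 5 | 6 | 7 | 8 | 9 | 10 | 11 | 12

hence w(1..12) = (11, 8, 9, 10, 1, 5, 7, 6, 2, 3, 12, 4).

5 SE-corners of the 42-cell Rothe diagram give Ess(w):

[(1, 10, 0), (4, 7, 0), (7, 6, 2), (8, 4, 1), (11, 4, 3)]


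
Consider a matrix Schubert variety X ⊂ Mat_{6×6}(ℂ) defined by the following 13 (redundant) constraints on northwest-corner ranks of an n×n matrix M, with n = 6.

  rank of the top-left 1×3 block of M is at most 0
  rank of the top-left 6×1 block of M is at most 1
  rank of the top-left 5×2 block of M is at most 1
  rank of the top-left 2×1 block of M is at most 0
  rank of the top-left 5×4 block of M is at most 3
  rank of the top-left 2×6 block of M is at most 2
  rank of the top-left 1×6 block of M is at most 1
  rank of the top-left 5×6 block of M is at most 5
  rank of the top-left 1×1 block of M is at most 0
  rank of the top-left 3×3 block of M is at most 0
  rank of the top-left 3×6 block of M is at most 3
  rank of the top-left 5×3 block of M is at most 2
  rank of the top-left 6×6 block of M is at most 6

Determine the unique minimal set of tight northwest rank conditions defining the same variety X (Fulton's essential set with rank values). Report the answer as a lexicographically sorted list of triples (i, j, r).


Propagating the 13 rank bounds to every northwest block:

  R[1]: 0 0 0 1 1 1
  R[2]: 0 0 0 1 2 2
  R[3]: 0 0 0 1 2 3
  R[4]: 1 1 1 2 3 4
  R[5]: 1 1 2 3 4 5
  R[6]: 1 2 3 4 5 6

giving w = (4, 5, 6, 1, 3, 2) via Δ²R.

Rothe diagram D(w) (10 cells), 2 SE-corners (essential conditions):

[(3, 3, 0), (5, 2, 1)]


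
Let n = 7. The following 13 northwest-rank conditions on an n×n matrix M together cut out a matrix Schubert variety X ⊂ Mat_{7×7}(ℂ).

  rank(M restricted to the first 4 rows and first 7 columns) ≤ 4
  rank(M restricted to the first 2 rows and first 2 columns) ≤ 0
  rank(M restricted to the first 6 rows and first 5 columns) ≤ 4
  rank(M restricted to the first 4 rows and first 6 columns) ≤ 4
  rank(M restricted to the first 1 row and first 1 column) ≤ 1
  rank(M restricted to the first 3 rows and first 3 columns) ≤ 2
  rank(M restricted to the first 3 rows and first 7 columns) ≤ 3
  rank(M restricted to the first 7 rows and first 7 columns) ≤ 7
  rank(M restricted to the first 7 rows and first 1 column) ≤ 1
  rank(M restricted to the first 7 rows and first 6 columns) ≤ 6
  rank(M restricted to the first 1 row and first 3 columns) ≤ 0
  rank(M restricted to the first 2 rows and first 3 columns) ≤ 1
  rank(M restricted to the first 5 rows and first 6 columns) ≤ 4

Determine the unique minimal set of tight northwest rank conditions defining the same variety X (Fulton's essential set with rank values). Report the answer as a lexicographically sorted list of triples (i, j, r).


Reconstructing r_w from the 13 given conditions:

  0 0 0 1 1 1 1
  0 0 1 2 2 2 2
  1 1 2 3 3 3 3
  1 2 3 4 4 4 4
  1 2 3 4 4 4 5
  1 2 3 4 4 5 6
  1 2 3 4 5 6 7

giving w = (4, 3, 1, 2, 7, 6, 5) via Δ²R.

D(w) has 8 cells with 4 SE-corners; essential set:

[(1, 3, 0), (2, 2, 0), (5, 6, 4), (6, 5, 4)]


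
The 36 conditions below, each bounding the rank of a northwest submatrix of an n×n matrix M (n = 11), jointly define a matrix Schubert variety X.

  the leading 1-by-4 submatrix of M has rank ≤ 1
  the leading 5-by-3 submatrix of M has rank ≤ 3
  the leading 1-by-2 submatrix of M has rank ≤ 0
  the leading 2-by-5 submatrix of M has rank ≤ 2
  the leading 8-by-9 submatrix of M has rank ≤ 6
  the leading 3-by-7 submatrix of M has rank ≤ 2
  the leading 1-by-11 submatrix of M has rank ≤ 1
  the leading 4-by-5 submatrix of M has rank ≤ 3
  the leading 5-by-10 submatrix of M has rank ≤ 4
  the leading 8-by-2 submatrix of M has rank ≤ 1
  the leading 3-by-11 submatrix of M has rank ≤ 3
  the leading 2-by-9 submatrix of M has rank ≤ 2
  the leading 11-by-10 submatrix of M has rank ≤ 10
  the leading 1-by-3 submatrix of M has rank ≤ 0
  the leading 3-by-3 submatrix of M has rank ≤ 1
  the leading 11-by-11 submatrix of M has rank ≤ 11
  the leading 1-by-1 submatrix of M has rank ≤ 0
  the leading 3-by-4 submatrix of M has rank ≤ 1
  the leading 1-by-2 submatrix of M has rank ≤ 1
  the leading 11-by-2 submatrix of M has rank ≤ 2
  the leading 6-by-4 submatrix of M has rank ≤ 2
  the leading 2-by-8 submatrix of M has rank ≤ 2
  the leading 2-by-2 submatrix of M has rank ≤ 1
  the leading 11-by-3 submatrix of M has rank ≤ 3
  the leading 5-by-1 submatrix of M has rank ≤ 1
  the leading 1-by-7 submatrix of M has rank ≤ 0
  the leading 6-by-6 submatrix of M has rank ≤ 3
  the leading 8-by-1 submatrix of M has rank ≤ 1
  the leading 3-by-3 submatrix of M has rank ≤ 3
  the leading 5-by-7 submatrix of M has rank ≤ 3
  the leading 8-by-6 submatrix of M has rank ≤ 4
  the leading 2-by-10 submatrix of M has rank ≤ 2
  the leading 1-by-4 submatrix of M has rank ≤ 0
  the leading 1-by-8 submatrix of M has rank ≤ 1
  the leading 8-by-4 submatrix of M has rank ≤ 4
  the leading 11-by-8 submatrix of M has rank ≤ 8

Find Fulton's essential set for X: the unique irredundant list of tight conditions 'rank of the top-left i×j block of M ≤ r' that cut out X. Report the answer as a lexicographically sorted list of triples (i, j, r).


Recovering R(i,j) via the rank-extension bound from the 36 conditions:

  0 0 0 0 0 0 0 1 1 1 1
  1 1 1 1 1 1 1 2 2 2 2
  1 1 1 1 2 2 2 3 3 3 3
  1 1 2 2 3 3 3 4 4 4 4
  1 1 2 2 3 3 3 4 4 4 5
  1 1 2 2 3 3 4 5 5 5 6
  1 1 2 3 4 4 5 6 6 6 7
  1 1 2 3 4 4 5 6 6 7 8
  1 2 3 4 5 5 6 7 7 8 9
  1 2 3 4 5 6 7 8 8 9 10
  1 2 3 4 5 6 7 8 9 10 11

second differences of R give the permutation w = (8, 1, 5, 3, 11, 7, 4, 10, 2, 6, 9).

Rothe diagram D(w) (24 cells), 9 SE-corners (essential conditions):

[(1, 7, 0), (3, 4, 1), (5, 7, 3), (5, 10, 4), (6, 4, 2), (6, 6, 3), (8, 2, 1), (8, 6, 4), (8, 9, 6)]


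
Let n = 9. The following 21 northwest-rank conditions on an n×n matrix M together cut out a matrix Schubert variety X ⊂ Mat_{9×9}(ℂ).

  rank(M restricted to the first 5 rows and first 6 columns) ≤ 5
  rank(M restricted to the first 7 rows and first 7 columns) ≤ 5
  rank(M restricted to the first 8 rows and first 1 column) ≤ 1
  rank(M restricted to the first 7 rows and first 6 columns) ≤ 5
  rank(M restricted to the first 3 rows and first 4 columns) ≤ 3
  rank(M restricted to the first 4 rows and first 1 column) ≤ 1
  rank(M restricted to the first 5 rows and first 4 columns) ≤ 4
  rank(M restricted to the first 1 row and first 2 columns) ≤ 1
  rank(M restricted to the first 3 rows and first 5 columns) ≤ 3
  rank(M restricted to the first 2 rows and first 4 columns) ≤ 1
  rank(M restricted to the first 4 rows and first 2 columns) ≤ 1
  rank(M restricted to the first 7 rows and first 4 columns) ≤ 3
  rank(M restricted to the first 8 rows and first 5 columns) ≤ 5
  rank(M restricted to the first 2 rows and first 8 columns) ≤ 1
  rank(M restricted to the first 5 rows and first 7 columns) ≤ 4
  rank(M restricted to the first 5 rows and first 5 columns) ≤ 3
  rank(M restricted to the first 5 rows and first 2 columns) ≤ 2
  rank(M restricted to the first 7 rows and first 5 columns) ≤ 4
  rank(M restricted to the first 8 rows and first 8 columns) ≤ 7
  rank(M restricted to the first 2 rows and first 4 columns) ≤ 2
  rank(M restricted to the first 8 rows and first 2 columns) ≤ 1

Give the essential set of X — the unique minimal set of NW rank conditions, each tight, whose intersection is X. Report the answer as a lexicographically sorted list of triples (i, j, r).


Computing R[i][j] = min implied NW-rank bound (n=9, 21 conditions):

  1 | 1 | 1 | 1 | 1 | 1 | 1 | 1 | 1
  1 | 1 | 1 | 1 | 1 | 1 | 1 | 1 | 2
  1 | 1 | 2 | 2 | 2 | 2 | 2 | 2 | 3
  1 | 1 | 2 | 3 | 3 | 3 | 3 | 3 | 4
  1 | 1 | 2 | 3 | 3 | 4 | 4 | 4 | 5
  1 | 1 | 2 | 3 | 4 | 5 | 5 | 5 | 6
  1 | 1 | 2 | 3 | 4 | 5 | 5 | 6 | 7
  1 | 1 | 2 | 3 | 4 | 5 | 6 | 7 | 8
  1 | 2 | 3 | 4 | 5 | 6 | 7 | 8 | 9

reading off 1-entries of Δ²R: w = (1, 9, 3, 4, 6, 5, 8, 7, 2).

Fulton essential set (4 of the 15 Rothe cells):

[(2, 8, 1), (5, 5, 3), (7, 7, 5), (8, 2, 1)]


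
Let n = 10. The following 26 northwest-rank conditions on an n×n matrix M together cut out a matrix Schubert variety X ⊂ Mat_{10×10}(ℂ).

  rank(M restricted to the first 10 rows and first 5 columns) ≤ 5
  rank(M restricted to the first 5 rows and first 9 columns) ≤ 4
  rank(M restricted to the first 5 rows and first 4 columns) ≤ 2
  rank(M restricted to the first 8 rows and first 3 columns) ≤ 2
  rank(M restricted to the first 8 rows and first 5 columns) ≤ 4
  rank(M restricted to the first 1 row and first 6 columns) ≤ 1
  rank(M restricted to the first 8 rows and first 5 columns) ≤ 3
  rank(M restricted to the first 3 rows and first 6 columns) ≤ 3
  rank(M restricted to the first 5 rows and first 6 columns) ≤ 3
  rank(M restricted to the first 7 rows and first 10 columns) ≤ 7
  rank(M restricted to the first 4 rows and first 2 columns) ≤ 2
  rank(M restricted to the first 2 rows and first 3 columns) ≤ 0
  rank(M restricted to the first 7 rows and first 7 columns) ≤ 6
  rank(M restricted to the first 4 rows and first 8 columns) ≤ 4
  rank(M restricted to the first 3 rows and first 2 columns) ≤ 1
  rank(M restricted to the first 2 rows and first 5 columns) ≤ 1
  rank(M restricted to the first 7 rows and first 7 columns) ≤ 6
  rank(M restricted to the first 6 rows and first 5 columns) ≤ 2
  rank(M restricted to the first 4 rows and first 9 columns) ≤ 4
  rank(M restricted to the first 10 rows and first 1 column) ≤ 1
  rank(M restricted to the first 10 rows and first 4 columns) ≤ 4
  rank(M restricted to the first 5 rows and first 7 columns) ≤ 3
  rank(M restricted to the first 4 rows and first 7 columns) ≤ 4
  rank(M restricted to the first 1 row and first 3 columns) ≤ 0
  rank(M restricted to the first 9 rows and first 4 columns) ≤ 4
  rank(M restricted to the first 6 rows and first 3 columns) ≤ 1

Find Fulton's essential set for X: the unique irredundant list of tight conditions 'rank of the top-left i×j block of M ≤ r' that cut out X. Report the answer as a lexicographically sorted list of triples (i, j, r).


Computing R[i][j] = min implied NW-rank bound (n=10, 26 conditions):

  0, 0, 0, 1, 1, 1, 1, 1, 1, 1
  0, 0, 0, 1, 1, 2, 2, 2, 2, 2
  1, 1, 1, 2, 2, 3, 3, 3, 3, 3
  1, 1, 1, 2, 2, 3, 3, 4, 4, 4
  1, 1, 1, 2, 2, 3, 3, 4, 4, 5
  1, 1, 1, 2, 2, 3, 4, 5, 5, 6
  1, 2, 2, 3, 3, 4, 5, 6, 6, 7
  1, 2, 2, 3, 3, 4, 5, 6, 7, 8
  1, 2, 3, 4, 4, 5, 6, 7, 8, 9
  1, 2, 3, 4, 5, 6, 7, 8, 9, 10

giving w = (4, 6, 1, 8, 10, 7, 2, 9, 3, 5) via Δ²R.

D(w) has 21 cells with 8 SE-corners; essential set:

[(2, 3, 0), (2, 5, 1), (5, 7, 3), (5, 9, 4), (6, 3, 1), (6, 5, 2), (8, 3, 2), (8, 5, 3)]


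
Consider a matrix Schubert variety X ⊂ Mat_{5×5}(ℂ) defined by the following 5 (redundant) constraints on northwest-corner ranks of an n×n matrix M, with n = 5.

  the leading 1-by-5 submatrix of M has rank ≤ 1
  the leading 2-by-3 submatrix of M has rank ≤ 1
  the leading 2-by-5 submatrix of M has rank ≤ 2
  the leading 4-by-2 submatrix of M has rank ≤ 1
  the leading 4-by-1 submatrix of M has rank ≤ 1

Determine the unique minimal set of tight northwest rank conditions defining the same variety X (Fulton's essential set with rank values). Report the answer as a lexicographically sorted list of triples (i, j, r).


Recovering R(i,j) via the rank-extension bound from the 5 conditions:

  1, 1, 1, 1, 1
  1, 1, 1, 2, 2
  1, 1, 2, 3, 3
  1, 1, 2, 3, 4
  1, 2, 3, 4, 5

giving w = (1, 4, 3, 5, 2) via Δ²R.

|D(w)|=4, |Ess(w)|=2:

[(2, 3, 1), (4, 2, 1)]


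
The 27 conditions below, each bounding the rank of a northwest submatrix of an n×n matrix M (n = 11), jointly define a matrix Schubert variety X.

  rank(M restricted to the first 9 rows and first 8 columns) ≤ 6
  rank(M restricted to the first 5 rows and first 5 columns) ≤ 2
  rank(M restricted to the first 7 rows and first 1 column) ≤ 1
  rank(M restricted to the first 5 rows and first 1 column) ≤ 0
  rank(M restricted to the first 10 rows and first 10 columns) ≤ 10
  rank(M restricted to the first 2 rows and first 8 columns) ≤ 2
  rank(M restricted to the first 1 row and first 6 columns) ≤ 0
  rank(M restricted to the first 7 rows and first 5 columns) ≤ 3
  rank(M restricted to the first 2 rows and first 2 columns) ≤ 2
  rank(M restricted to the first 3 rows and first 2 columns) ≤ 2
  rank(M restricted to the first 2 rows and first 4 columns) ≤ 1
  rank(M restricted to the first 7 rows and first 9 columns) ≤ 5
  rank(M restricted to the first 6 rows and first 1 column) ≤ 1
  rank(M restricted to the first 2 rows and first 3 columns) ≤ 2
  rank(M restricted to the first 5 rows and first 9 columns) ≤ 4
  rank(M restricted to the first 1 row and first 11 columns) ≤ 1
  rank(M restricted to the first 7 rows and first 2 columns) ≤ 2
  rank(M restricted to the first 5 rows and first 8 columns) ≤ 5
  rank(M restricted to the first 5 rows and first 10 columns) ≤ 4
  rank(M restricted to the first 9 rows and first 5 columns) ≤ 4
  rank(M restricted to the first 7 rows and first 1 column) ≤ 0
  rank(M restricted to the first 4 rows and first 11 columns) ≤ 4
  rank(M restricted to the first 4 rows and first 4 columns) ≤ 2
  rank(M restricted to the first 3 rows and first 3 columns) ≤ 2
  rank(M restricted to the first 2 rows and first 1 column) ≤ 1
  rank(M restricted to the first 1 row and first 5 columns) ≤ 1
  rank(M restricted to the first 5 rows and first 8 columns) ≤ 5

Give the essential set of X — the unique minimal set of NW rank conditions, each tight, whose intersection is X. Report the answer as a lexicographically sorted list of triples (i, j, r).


Recovering R(i,j) via the rank-extension bound from the 27 conditions:

  row 1: 0 | 0 | 0 | 0 | 0 | 0 | 1 | 1 | 1 | 1 | 1
  row 2: 0 | 1 | 1 | 1 | 1 | 1 | 2 | 2 | 2 | 2 | 2
  row 3: 0 | 1 | 2 | 2 | 2 | 2 | 3 | 3 | 3 | 3 | 3
  row 4: 0 | 1 | 2 | 2 | 2 | 3 | 4 | 4 | 4 | 4 | 4
  row 5: 0 | 1 | 2 | 2 | 2 | 3 | 4 | 4 | 4 | 4 | 5
  row 6: 0 | 1 | 2 | 3 | 3 | 4 | 5 | 5 | 5 | 5 | 6
  row 7: 0 | 1 | 2 | 3 | 3 | 4 | 5 | 5 | 5 | 6 | 7
  row 8: 1 | 2 | 3 | 4 | 4 | 5 | 6 | 6 | 6 | 7 | 8
  row 9: 1 | 2 | 3 | 4 | 4 | 5 | 6 | 6 | 7 | 8 | 9
  row 10: 1 | 2 | 3 | 4 | 5 | 6 | 7 | 7 | 8 | 9 | 10
  row 11: 1 | 2 | 3 | 4 | 5 | 6 | 7 | 8 | 9 | 10 | 11

giving w = (7, 2, 3, 6, 11, 4, 10, 1, 9, 5, 8) via Δ²R.

ℓ(w)=24; the 8 essential cells (i,j,r):

[(1, 6, 0), (5, 5, 2), (5, 10, 4), (7, 1, 0), (7, 5, 3), (7, 9, 5), (9, 5, 4), (9, 8, 6)]


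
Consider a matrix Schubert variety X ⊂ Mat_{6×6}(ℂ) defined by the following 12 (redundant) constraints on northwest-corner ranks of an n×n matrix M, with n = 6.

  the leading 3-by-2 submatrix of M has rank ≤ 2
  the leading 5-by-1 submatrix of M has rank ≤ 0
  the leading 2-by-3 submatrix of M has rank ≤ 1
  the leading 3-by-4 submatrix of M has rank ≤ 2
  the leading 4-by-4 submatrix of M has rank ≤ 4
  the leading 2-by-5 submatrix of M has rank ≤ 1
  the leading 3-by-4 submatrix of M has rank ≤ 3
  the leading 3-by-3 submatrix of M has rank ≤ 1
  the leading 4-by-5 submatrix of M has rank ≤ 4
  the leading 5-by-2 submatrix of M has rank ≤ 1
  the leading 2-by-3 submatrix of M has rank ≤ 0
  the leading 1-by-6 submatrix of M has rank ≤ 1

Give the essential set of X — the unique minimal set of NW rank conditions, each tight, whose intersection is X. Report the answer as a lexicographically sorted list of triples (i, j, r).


Computing R[i][j] = min implied NW-rank bound (n=6, 12 conditions):

  R[1]: 0, 0, 0, 1, 1, 1
  R[2]: 0, 0, 0, 1, 1, 2
  R[3]: 0, 1, 1, 2, 2, 3
  R[4]: 0, 1, 2, 3, 3, 4
  R[5]: 0, 1, 2, 3, 4, 5
  R[6]: 1, 2, 3, 4, 5, 6

second differences of R give the permutation w = (4, 6, 2, 3, 5, 1).

3 SE-corners of the 10-cell Rothe diagram give Ess(w):

[(2, 3, 0), (2, 5, 1), (5, 1, 0)]


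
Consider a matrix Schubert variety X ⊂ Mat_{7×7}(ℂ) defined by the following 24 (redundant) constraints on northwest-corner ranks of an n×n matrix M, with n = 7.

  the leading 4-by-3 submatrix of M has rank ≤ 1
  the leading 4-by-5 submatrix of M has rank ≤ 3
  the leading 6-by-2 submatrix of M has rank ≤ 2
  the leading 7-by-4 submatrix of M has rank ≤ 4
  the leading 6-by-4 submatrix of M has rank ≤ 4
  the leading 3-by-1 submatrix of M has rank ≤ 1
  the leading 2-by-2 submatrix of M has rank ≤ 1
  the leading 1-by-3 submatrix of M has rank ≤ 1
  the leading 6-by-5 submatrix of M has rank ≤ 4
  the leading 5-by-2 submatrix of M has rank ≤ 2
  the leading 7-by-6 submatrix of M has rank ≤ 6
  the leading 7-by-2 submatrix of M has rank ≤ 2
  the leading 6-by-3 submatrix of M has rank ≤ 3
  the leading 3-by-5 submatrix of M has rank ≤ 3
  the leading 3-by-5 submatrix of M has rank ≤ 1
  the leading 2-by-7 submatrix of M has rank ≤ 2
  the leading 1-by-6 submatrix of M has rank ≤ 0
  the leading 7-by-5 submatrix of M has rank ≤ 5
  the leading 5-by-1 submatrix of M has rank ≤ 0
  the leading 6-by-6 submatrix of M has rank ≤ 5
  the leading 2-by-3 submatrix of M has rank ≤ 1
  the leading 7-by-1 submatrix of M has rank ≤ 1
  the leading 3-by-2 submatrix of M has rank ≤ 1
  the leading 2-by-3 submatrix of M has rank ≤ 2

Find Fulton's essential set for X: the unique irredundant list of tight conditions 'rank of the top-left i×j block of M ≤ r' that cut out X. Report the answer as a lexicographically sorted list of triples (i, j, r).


Recovering R(i,j) via the rank-extension bound from the 24 conditions:

  i=1: 0, 0, 0, 0, 0, 0, 1
  i=2: 0, 1, 1, 1, 1, 1, 2
  i=3: 0, 1, 1, 1, 1, 2, 3
  i=4: 0, 1, 1, 2, 2, 3, 4
  i=5: 0, 1, 2, 3, 3, 4, 5
  i=6: 1, 2, 3, 4, 4, 5, 6
  i=7: 1, 2, 3, 4, 5, 6, 7

giving w = (7, 2, 6, 4, 3, 1, 5) via Δ²R.

Rothe diagram D(w) (14 cells), 4 SE-corners (essential conditions):

[(1, 6, 0), (3, 5, 1), (4, 3, 1), (5, 1, 0)]


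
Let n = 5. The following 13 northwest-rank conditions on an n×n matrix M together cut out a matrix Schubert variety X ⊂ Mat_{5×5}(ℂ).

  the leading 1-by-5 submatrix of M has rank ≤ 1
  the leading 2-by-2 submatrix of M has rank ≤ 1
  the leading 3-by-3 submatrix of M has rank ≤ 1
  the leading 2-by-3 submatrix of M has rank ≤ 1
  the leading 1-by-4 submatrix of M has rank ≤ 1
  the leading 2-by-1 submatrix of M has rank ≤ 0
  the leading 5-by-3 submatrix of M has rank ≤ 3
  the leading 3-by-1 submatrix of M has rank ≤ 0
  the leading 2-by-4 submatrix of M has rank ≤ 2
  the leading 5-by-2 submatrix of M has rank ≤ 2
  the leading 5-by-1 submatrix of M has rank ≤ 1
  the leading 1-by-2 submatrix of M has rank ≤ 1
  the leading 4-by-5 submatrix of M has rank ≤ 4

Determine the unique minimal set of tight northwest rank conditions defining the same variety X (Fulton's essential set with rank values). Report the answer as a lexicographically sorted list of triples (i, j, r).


Reconstructing r_w from the 13 given conditions:

  0  1  1  1  1
  0  1  1  2  2
  0  1  1  2  3
  1  2  2  3  4
  1  2  3  4  5

the unique w with this rank table is (2, 4, 5, 1, 3).

Rothe diagram D(w) (5 cells), 2 SE-corners (essential conditions):

[(3, 1, 0), (3, 3, 1)]


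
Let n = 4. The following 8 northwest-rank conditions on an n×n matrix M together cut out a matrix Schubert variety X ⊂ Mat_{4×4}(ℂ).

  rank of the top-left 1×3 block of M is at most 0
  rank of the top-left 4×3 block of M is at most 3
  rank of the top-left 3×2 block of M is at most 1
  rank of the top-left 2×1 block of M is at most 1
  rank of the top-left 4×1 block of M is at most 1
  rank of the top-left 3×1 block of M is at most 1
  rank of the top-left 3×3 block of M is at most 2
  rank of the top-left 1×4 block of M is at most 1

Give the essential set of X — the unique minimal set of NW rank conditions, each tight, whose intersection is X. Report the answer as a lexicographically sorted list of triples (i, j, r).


Propagating the 8 rank bounds to every northwest block:

  0 | 0 | 0 | 1
  1 | 1 | 1 | 2
  1 | 1 | 2 | 3
  1 | 2 | 3 | 4

reading off 1-entries of Δ²R: w = (4, 1, 3, 2).

D(w) has 4 cells with 2 SE-corners; essential set:

[(1, 3, 0), (3, 2, 1)]


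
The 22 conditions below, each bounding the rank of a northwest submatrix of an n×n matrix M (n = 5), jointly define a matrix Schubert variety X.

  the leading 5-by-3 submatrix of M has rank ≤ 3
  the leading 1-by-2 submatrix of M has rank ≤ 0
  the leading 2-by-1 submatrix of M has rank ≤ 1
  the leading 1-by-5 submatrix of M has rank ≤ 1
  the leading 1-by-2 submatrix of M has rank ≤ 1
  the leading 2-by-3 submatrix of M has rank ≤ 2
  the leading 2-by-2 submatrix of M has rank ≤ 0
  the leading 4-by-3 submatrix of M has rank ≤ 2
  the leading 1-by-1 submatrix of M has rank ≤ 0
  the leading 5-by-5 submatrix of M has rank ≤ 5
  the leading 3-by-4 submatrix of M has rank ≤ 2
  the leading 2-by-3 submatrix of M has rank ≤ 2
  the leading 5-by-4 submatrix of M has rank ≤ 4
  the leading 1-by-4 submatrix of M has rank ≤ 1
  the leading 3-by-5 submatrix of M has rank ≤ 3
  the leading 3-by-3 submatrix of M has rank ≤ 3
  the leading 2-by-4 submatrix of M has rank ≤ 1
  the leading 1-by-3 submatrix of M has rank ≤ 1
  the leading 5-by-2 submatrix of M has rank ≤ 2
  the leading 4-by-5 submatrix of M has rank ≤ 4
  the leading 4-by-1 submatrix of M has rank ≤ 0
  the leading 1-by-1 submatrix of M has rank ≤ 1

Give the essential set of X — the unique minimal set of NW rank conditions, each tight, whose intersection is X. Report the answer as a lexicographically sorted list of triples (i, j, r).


Reconstructing r_w from the 22 given conditions:

  i=1: 0  0  1  1  1
  i=2: 0  0  1  1  2
  i=3: 0  1  2  2  3
  i=4: 0  1  2  3  4
  i=5: 1  2  3  4  5

second differences of R give the permutation w = (3, 5, 2, 4, 1).

D(w) has 7 cells with 3 SE-corners; essential set:

[(2, 2, 0), (2, 4, 1), (4, 1, 0)]


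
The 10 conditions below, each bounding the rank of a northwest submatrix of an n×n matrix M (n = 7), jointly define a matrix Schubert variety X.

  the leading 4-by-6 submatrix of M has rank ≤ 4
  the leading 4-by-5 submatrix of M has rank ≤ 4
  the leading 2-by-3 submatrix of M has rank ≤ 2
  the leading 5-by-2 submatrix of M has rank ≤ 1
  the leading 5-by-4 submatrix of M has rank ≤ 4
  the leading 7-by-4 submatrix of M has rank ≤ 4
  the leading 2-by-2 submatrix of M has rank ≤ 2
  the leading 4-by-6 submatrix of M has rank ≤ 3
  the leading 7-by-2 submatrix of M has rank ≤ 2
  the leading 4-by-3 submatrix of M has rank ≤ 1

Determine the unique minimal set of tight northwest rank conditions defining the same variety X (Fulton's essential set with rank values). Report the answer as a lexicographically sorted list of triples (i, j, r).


The tightest implied rank at each (i,j), from the 10 conditions:

  R[1]: 1 1 1 1 1 1 1
  R[2]: 1 1 1 2 2 2 2
  R[3]: 1 1 1 2 3 3 3
  R[4]: 1 1 1 2 3 3 4
  R[5]: 1 1 2 3 4 4 5
  R[6]: 1 2 3 4 5 5 6
  R[7]: 1 2 3 4 5 6 7

so w = (1, 4, 5, 7, 3, 2, 6).

|D(w)|=8, |Ess(w)|=3:

[(4, 3, 1), (4, 6, 3), (5, 2, 1)]


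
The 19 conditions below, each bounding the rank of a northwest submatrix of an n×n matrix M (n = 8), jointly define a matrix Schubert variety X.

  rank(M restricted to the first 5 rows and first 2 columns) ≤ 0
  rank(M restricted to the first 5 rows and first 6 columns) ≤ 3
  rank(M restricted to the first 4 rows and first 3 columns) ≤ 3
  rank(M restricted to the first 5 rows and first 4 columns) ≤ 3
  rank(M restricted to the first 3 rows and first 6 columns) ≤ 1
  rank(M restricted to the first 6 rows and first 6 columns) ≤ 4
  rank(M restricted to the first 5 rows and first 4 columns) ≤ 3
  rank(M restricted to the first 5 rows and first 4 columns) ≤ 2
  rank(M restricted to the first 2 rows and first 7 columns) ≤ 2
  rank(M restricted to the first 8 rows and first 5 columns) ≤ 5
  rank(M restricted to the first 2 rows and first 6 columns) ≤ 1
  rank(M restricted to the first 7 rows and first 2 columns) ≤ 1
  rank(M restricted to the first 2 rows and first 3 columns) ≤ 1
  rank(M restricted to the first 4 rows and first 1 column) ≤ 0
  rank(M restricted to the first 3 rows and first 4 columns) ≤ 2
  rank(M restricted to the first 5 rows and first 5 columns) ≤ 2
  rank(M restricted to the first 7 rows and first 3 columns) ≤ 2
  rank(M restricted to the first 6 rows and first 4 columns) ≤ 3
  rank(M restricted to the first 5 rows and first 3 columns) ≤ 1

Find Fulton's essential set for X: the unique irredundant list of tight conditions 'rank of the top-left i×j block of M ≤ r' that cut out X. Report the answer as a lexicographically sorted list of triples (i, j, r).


Recovering R(i,j) via the rank-extension bound from the 19 conditions:

  R[1]: 0  0  1  1  1  1  1  1
  R[2]: 0  0  1  1  1  1  2  2
  R[3]: 0  0  1  1  1  1  2  3
  R[4]: 0  0  1  2  2  2  3  4
  R[5]: 0  0  1  2  2  3  4  5
  R[6]: 1  1  2  3  3  4  5  6
  R[7]: 1  1  2  3  4  5  6  7
  R[8]: 1  2  3  4  5  6  7  8

the unique w with this rank table is (3, 7, 8, 4, 6, 1, 5, 2).

Rothe diagram D(w) (18 cells), 4 SE-corners (essential conditions):

[(3, 6, 1), (5, 2, 0), (5, 5, 2), (7, 2, 1)]


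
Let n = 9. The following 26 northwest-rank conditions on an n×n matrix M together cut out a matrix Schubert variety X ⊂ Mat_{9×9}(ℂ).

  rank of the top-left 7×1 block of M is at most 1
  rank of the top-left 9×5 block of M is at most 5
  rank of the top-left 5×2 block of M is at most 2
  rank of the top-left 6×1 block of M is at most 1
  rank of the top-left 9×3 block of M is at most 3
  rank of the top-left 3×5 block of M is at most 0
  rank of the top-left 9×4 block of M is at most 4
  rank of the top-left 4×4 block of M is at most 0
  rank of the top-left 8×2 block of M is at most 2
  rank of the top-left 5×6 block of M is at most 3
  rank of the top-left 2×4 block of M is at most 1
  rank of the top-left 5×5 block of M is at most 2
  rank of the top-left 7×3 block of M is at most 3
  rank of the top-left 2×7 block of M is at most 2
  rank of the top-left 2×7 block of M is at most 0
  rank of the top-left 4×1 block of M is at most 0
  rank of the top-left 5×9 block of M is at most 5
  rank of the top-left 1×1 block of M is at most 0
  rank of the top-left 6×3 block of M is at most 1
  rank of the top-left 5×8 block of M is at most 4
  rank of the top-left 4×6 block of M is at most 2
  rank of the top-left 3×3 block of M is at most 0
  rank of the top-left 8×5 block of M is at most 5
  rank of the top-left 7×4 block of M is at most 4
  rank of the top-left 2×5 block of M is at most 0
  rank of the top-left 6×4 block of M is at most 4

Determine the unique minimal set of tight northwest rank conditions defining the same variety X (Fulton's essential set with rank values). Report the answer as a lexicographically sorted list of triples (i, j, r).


Rank table r_w(9×9) implied by the 26 constraints:

  i=1: 0 | 0 | 0 | 0 | 0 | 0 | 0 | 1 | 1
  i=2: 0 | 0 | 0 | 0 | 0 | 0 | 0 | 1 | 2
  i=3: 0 | 0 | 0 | 0 | 0 | 1 | 1 | 2 | 3
  i=4: 0 | 0 | 0 | 0 | 1 | 2 | 2 | 3 | 4
  i=5: 1 | 1 | 1 | 1 | 2 | 3 | 3 | 4 | 5
  i=6: 1 | 1 | 1 | 2 | 3 | 4 | 4 | 5 | 6
  i=7: 1 | 2 | 2 | 3 | 4 | 5 | 5 | 6 | 7
  i=8: 1 | 2 | 3 | 4 | 5 | 6 | 6 | 7 | 8
  i=9: 1 | 2 | 3 | 4 | 5 | 6 | 7 | 8 | 9

second differences of R give the permutation w = (8, 9, 6, 5, 1, 4, 2, 3, 7).

Rothe diagram D(w) (25 cells), 4 SE-corners (essential conditions):

[(2, 7, 0), (3, 5, 0), (4, 4, 0), (6, 3, 1)]


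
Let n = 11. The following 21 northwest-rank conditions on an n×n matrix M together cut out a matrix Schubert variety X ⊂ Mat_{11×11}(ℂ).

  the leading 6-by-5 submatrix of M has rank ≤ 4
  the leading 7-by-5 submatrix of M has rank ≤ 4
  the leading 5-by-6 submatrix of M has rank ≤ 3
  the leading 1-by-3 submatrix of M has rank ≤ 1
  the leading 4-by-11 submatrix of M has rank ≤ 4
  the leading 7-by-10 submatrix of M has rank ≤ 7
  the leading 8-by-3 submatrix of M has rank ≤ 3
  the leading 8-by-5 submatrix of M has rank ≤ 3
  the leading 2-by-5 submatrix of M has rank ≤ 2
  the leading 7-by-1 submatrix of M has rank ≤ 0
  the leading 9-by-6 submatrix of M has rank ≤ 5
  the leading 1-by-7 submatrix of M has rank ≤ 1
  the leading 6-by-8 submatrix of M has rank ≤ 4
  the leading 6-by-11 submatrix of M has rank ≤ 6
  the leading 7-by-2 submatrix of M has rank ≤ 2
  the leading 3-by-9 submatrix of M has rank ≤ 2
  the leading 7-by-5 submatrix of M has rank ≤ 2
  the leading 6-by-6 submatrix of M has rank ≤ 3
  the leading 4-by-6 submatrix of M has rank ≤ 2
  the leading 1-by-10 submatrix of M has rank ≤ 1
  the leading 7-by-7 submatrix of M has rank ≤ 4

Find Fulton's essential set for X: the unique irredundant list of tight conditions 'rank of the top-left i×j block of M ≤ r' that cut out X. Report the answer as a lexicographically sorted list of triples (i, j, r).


Propagating the 21 rank bounds to every northwest block:

  i=1: 0, 1, 1, 1, 1, 1, 1, 1, 1, 1, 1
  i=2: 0, 1, 2, 2, 2, 2, 2, 2, 2, 2, 2
  i=3: 0, 1, 2, 2, 2, 2, 2, 2, 2, 3, 3
  i=4: 0, 1, 2, 2, 2, 2, 3, 3, 3, 4, 4
  i=5: 0, 1, 2, 2, 2, 3, 4, 4, 4, 5, 5
  i=6: 0, 1, 2, 2, 2, 3, 4, 4, 5, 6, 6
  i=7: 0, 1, 2, 2, 2, 3, 4, 5, 6, 7, 7
  i=8: 1, 2, 3, 3, 3, 4, 5, 6, 7, 8, 8
  i=9: 1, 2, 3, 4, 4, 5, 6, 7, 8, 9, 9
  i=10: 1, 2, 3, 4, 5, 6, 7, 8, 9, 10, 10
  i=11: 1, 2, 3, 4, 5, 6, 7, 8, 9, 10, 11

reading off 1-entries of Δ²R: w = (2, 3, 10, 7, 6, 9, 8, 1, 4, 5, 11).

Fulton essential set (5 of the 23 Rothe cells):

[(3, 9, 2), (4, 6, 2), (6, 8, 4), (7, 1, 0), (7, 5, 2)]


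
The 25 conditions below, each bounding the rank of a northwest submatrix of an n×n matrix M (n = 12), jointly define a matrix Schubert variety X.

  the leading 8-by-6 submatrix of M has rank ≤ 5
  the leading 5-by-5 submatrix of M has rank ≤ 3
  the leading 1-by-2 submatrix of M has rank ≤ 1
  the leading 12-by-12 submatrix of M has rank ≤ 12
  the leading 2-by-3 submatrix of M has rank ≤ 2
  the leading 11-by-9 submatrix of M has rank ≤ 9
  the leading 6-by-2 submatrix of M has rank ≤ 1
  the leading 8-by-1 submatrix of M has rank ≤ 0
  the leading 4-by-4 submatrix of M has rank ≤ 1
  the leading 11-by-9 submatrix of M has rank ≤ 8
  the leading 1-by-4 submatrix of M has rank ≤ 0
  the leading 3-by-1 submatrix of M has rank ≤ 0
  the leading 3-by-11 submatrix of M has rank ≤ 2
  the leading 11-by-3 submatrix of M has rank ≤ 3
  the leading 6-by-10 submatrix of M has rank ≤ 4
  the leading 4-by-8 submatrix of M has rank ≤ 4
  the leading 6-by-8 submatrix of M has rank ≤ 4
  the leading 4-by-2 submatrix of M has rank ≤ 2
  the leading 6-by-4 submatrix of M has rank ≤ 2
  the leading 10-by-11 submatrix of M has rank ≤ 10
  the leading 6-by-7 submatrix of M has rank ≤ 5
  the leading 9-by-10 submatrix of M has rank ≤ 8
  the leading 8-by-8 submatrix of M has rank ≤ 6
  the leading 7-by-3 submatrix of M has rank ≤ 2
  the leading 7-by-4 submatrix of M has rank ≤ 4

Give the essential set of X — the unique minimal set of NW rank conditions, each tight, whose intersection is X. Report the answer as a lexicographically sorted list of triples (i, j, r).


Propagating the 25 rank bounds to every northwest block:

  0 | 0 | 0 | 0 | 1 | 1 | 1 | 1 | 1 | 1 | 1 | 1
  0 | 1 | 1 | 1 | 2 | 2 | 2 | 2 | 2 | 2 | 2 | 2
  0 | 1 | 1 | 1 | 2 | 2 | 2 | 2 | 2 | 2 | 2 | 3
  0 | 1 | 1 | 1 | 2 | 3 | 3 | 3 | 3 | 3 | 3 | 4
  0 | 1 | 2 | 2 | 3 | 4 | 4 | 4 | 4 | 4 | 4 | 5
  0 | 1 | 2 | 2 | 3 | 4 | 4 | 4 | 4 | 4 | 5 | 6
  0 | 1 | 2 | 3 | 4 | 5 | 5 | 5 | 5 | 5 | 6 | 7
  0 | 1 | 2 | 3 | 4 | 5 | 6 | 6 | 6 | 6 | 7 | 8
  1 | 2 | 3 | 4 | 5 | 6 | 7 | 7 | 7 | 7 | 8 | 9
  1 | 2 | 3 | 4 | 5 | 6 | 7 | 8 | 8 | 8 | 9 | 10
  1 | 2 | 3 | 4 | 5 | 6 | 7 | 8 | 8 | 9 | 10 | 11
  1 | 2 | 3 | 4 | 5 | 6 | 7 | 8 | 9 | 10 | 11 | 12

the unique w with this rank table is (5, 2, 12, 6, 3, 11, 4, 7, 1, 8, 10, 9).

D(w) has 27 cells with 7 SE-corners; essential set:

[(1, 4, 0), (3, 11, 2), (4, 4, 1), (6, 4, 2), (6, 10, 4), (8, 1, 0), (11, 9, 8)]
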